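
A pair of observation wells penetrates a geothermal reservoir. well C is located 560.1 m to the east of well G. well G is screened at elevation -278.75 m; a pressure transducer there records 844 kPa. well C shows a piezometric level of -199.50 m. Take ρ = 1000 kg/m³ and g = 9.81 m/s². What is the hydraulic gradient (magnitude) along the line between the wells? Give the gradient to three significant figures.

Pressure head at well G: ψ = P/(ρg) = 844×1000 / (1000 × 9.81) = 86.03 m.
Total head at well G: h = z + ψ = -278.75 + 86.03 = -192.72 m.
Total head at well C: h = -199.50 m (water level in the piezometer is the total head).
Head difference: h(well G) − h(well C) = -192.72 − (-199.50) = 6.78 m.
Hydraulic gradient: i = |Δh| / L = 6.78 / 560.1 = 0.0121.

i ≈ 0.0121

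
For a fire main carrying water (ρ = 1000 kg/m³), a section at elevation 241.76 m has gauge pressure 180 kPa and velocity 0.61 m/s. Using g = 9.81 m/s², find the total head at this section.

Pressure head ψ = P/(ρg) = 180×1000 / (1000 × 9.81) = 18.35 m.
Velocity head = v²/(2g) = 0.61² / (2 × 9.81) = 0.019 m.
h = z + ψ + v²/(2g) = 241.76 + 18.35 + 0.019 = 260.13 m.

h ≈ 260.13 m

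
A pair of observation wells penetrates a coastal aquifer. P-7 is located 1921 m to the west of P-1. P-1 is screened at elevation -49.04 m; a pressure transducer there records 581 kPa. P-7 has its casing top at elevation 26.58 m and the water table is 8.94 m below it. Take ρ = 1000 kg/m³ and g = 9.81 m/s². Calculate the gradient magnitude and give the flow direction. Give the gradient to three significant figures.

i ≈ 0.00388; groundwater flows toward the east

Pressure head at P-1: ψ = P/(ρg) = 581×1000 / (1000 × 9.81) = 59.23 m.
Total head at P-1: h = z + ψ = -49.04 + 59.23 = 10.19 m.
Total head at P-7: h = 26.58 − 8.94 = 17.64 m.
Head difference: h(P-1) − h(P-7) = 10.19 − 17.64 = -7.45 m.
Hydraulic gradient: i = |Δh| / L = 7.45 / 1921 = 0.00388.
Flow is from higher to lower head: from P-7 toward P-1, i.e. toward the east.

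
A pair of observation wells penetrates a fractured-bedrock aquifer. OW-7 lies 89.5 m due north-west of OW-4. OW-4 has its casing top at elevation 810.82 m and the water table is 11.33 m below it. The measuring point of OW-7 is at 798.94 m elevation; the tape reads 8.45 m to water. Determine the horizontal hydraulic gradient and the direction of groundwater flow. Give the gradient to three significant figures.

Total head at OW-4: h = 810.82 − 11.33 = 799.49 m.
Total head at OW-7: h = 798.94 − 8.45 = 790.49 m.
Head difference: h(OW-4) − h(OW-7) = 799.49 − 790.49 = 9.00 m.
Hydraulic gradient: i = |Δh| / L = 9.00 / 89.5 = 0.101.
Flow is from higher to lower head: from OW-4 toward OW-7, i.e. toward the north-west.

i ≈ 0.101; groundwater flows toward the north-west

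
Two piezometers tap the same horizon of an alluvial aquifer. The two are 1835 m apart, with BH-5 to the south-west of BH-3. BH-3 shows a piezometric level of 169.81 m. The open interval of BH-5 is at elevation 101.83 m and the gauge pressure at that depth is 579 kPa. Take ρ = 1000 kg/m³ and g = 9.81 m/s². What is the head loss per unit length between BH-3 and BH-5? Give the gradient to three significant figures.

Total head at BH-3: h = 169.81 m (water level in the piezometer is the total head).
Pressure head at BH-5: ψ = P/(ρg) = 579×1000 / (1000 × 9.81) = 59.02 m.
Total head at BH-5: h = z + ψ = 101.83 + 59.02 = 160.85 m.
Head difference: h(BH-3) − h(BH-5) = 169.81 − 160.85 = 8.96 m.
Hydraulic gradient: i = |Δh| / L = 8.96 / 1835 = 0.00488.

i ≈ 0.00488 m/m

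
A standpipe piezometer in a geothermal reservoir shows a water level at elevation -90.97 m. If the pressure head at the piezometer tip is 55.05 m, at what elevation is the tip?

z ≈ -146.02 m

z = h − ψ = -90.97 − 55.05 = -146.02 m.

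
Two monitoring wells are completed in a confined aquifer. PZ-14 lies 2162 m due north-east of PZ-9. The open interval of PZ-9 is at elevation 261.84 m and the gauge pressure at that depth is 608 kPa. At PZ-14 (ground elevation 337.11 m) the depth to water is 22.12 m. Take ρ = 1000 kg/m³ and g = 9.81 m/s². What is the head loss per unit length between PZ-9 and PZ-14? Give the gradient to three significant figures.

i ≈ 0.00408 m/m

Pressure head at PZ-9: ψ = P/(ρg) = 608×1000 / (1000 × 9.81) = 61.98 m.
Total head at PZ-9: h = z + ψ = 261.84 + 61.98 = 323.82 m.
Total head at PZ-14: h = 337.11 − 22.12 = 314.99 m.
Head difference: h(PZ-9) − h(PZ-14) = 323.82 − 314.99 = 8.83 m.
Hydraulic gradient: i = |Δh| / L = 8.83 / 2162 = 0.00408.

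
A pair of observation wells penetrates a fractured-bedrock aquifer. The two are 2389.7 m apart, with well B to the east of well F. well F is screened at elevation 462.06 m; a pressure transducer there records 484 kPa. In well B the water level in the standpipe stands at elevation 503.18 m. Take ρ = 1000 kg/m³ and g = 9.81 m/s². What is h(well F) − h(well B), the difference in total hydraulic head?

Pressure head at well F: ψ = P/(ρg) = 484×1000 / (1000 × 9.81) = 49.34 m.
Total head at well F: h = z + ψ = 462.06 + 49.34 = 511.40 m.
Total head at well B: h = 503.18 m (water level in the piezometer is the total head).
Head difference: h(well F) − h(well B) = 511.40 − 503.18 = 8.22 m.

Δh ≈ 8.22 m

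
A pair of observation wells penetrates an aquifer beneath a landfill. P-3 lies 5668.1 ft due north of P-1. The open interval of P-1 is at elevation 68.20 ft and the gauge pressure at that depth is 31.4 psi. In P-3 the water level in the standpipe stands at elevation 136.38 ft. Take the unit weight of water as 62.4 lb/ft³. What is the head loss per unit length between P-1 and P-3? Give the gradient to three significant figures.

i ≈ 0.000755 ft/ft

Pressure head at P-1: ψ = 144·P/γ = 144 × 31.4 / 62.4 = 72.46 ft.
Total head at P-1: h = z + ψ = 68.20 + 72.46 = 140.66 ft.
Total head at P-3: h = 136.38 ft (water level in the piezometer is the total head).
Head difference: h(P-1) − h(P-3) = 140.66 − 136.38 = 4.28 ft.
Hydraulic gradient: i = |Δh| / L = 4.28 / 5668.1 = 0.000755.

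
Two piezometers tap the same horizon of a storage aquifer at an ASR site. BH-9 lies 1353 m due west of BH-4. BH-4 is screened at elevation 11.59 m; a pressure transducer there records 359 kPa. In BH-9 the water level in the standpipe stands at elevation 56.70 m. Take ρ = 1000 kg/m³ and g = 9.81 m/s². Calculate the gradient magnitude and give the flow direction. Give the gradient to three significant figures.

i ≈ 0.00629; groundwater flows toward the east

Pressure head at BH-4: ψ = P/(ρg) = 359×1000 / (1000 × 9.81) = 36.60 m.
Total head at BH-4: h = z + ψ = 11.59 + 36.60 = 48.19 m.
Total head at BH-9: h = 56.70 m (water level in the piezometer is the total head).
Head difference: h(BH-4) − h(BH-9) = 48.19 − 56.70 = -8.51 m.
Hydraulic gradient: i = |Δh| / L = 8.51 / 1353 = 0.00629.
Flow is from higher to lower head: from BH-9 toward BH-4, i.e. toward the east.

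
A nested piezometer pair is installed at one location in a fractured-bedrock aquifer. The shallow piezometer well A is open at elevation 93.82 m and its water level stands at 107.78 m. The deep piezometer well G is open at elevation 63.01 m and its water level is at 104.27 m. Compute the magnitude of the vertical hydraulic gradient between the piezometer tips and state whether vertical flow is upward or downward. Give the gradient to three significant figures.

|i_v| ≈ 0.114; vertical flow is downward

Total head at well A: h = 107.78 m (water level in the standpipe).
Total head at well G: h = 104.27 m.
Δh = h(well A) − h(well G) = 107.78 − 104.27 = 3.51 m.
Vertical separation Δz = 93.82 − 63.01 = 30.81 m.
|i_v| = |Δh| / Δz = 3.51 / 30.81 = 0.114.
Head is higher in the shallow piezometer, so vertical flow is downward (recharge condition).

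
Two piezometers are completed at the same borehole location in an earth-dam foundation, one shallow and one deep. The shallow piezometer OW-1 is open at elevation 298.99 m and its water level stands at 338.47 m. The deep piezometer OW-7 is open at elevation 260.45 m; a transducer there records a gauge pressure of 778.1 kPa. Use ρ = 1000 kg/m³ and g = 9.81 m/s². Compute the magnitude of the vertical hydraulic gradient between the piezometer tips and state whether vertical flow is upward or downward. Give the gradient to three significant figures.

|i_v| ≈ 0.0337; vertical flow is upward

Total head at OW-1: h = 338.47 m (water level in the standpipe).
Pressure head at OW-7: ψ = P/(ρg) = 778.1×1000 / (1000 × 9.81) = 79.32 m.
Total head at OW-7: h = z + ψ = 260.45 + 79.32 = 339.77 m.
Δh = h(OW-1) − h(OW-7) = 338.47 − 339.77 = -1.30 m.
Vertical separation Δz = 298.99 − 260.45 = 38.54 m.
|i_v| = |Δh| / Δz = 1.30 / 38.54 = 0.0337.
Head is higher in the deep piezometer, so vertical flow is upward (discharge condition).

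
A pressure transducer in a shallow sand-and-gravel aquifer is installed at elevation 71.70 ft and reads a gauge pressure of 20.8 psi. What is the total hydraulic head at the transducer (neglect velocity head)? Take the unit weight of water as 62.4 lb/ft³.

h ≈ 119.70 ft

ψ = 144·P/γ = 144 × 20.8 / 62.4 = 48.00 ft.
h = z + ψ = 71.70 + 48.00 = 119.70 ft.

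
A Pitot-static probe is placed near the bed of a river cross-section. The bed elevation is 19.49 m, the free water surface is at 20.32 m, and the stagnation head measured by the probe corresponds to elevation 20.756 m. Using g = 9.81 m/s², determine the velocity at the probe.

Near the bed, under hydrostatic conditions, the piezometric head (z + ψ) equals the free-surface elevation, 20.32 m.
Velocity head = total − piezometric = 20.756 − 20.32 = 0.436 m.
v = √(2g·h_v) = √(2 × 9.81 × 0.436) = 2.92 m/s.

v ≈ 2.92 m/s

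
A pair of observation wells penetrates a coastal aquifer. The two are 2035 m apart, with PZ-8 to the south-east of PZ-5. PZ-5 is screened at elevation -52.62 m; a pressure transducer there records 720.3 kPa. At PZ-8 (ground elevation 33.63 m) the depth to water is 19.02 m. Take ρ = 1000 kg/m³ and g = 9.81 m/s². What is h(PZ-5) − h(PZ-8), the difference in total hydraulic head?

Δh ≈ 6.20 m

Pressure head at PZ-5: ψ = P/(ρg) = 720.3×1000 / (1000 × 9.81) = 73.43 m.
Total head at PZ-5: h = z + ψ = -52.62 + 73.43 = 20.81 m.
Total head at PZ-8: h = 33.63 − 19.02 = 14.61 m.
Head difference: h(PZ-5) − h(PZ-8) = 20.81 − 14.61 = 6.20 m.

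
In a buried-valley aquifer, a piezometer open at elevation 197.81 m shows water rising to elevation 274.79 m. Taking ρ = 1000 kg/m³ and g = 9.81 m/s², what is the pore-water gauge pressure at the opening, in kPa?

Pressure head ψ = h − z = 274.79 − 197.81 = 76.98 m.
P = ρgψ = 1000 × 9.81 × 76.98 = 755174 Pa ≈ 755 kPa.

P ≈ 755 kPa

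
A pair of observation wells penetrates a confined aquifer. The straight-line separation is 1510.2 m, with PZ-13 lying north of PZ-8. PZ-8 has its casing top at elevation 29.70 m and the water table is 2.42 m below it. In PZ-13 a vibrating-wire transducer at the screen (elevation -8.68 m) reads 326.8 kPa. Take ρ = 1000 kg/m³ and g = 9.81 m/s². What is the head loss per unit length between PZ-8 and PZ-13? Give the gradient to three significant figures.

Total head at PZ-8: h = 29.70 − 2.42 = 27.28 m.
Pressure head at PZ-13: ψ = P/(ρg) = 326.8×1000 / (1000 × 9.81) = 33.31 m.
Total head at PZ-13: h = z + ψ = -8.68 + 33.31 = 24.63 m.
Head difference: h(PZ-8) − h(PZ-13) = 27.28 − 24.63 = 2.65 m.
Hydraulic gradient: i = |Δh| / L = 2.65 / 1510.2 = 0.00175.

i ≈ 0.00175 m/m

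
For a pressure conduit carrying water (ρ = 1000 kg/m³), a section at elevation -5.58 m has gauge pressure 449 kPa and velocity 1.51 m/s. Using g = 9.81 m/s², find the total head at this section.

h ≈ 40.31 m

Pressure head ψ = P/(ρg) = 449×1000 / (1000 × 9.81) = 45.77 m.
Velocity head = v²/(2g) = 1.51² / (2 × 9.81) = 0.116 m.
h = z + ψ + v²/(2g) = -5.58 + 45.77 + 0.116 = 40.31 m.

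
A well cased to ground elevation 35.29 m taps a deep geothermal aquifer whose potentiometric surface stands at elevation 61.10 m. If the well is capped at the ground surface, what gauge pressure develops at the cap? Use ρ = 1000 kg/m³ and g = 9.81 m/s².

Head above the cap: Δh = 61.10 − 35.29 = 25.81 m.
P = ρgΔh = 1000 × 9.81 × 25.81 = 253196 Pa ≈ 253 kPa.

P ≈ 253 kPa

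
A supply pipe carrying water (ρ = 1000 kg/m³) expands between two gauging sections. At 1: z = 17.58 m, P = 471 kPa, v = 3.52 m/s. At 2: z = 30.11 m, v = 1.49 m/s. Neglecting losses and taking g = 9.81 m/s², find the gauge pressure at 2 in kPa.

P₂ ≈ 353 kPa

Pressure head at 1: ψ₁ = P₁/(ρg) = 471×1000 / (1000 × 9.81) = 48.01 m.
Velocity heads: v₁²/2g = 3.52²/19.62 = 0.632 m; v₂²/2g = 1.49²/19.62 = 0.113 m.
Total head H = z₁ + ψ₁ + v₁²/2g = 17.58 + 48.01 + 0.632 = 66.22 m.
ψ₂ = H − z₂ − v₂²/2g = 66.22 − 30.11 − 0.113 = 36.00 m.
P₂ = ρgψ₂ = 1000 × 9.81 × 36.00 ≈ 353 kPa.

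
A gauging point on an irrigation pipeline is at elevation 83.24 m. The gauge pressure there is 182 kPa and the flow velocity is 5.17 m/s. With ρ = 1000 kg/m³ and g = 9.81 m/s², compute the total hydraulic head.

h ≈ 103.15 m

Pressure head ψ = P/(ρg) = 182×1000 / (1000 × 9.81) = 18.55 m.
Velocity head = v²/(2g) = 5.17² / (2 × 9.81) = 1.362 m.
h = z + ψ + v²/(2g) = 83.24 + 18.55 + 1.362 = 103.15 m.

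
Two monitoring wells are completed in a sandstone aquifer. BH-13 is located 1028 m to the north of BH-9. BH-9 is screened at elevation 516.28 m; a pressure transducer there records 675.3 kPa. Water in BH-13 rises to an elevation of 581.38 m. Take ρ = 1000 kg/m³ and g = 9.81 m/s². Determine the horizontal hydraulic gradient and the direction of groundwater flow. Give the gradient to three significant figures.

Pressure head at BH-9: ψ = P/(ρg) = 675.3×1000 / (1000 × 9.81) = 68.84 m.
Total head at BH-9: h = z + ψ = 516.28 + 68.84 = 585.12 m.
Total head at BH-13: h = 581.38 m (water level in the piezometer is the total head).
Head difference: h(BH-9) − h(BH-13) = 585.12 − 581.38 = 3.74 m.
Hydraulic gradient: i = |Δh| / L = 3.74 / 1028 = 0.00364.
Flow is from higher to lower head: from BH-9 toward BH-13, i.e. toward the north.

i ≈ 0.00364; groundwater flows toward the north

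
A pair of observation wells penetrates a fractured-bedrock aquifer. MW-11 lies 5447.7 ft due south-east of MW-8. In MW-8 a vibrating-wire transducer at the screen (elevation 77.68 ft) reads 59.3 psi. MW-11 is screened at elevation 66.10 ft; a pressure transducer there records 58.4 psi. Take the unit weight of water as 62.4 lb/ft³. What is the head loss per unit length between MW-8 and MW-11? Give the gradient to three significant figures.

i ≈ 0.00251 ft/ft

Pressure head at MW-8: ψ = 144·P/γ = 144 × 59.3 / 62.4 = 136.85 ft.
Total head at MW-8: h = z + ψ = 77.68 + 136.85 = 214.53 ft.
Pressure head at MW-11: ψ = 144·P/γ = 144 × 58.4 / 62.4 = 134.77 ft.
Total head at MW-11: h = z + ψ = 66.10 + 134.77 = 200.87 ft.
Head difference: h(MW-8) − h(MW-11) = 214.53 − 200.87 = 13.66 ft.
Hydraulic gradient: i = |Δh| / L = 13.66 / 5447.7 = 0.00251.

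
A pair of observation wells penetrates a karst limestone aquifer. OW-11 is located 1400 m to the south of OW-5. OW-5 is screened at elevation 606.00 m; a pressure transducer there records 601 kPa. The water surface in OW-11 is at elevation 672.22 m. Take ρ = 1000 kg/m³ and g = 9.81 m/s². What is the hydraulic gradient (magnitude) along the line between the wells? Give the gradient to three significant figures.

Pressure head at OW-5: ψ = P/(ρg) = 601×1000 / (1000 × 9.81) = 61.26 m.
Total head at OW-5: h = z + ψ = 606.00 + 61.26 = 667.26 m.
Total head at OW-11: h = 672.22 m (water level in the piezometer is the total head).
Head difference: h(OW-5) − h(OW-11) = 667.26 − 672.22 = -4.96 m.
Hydraulic gradient: i = |Δh| / L = 4.96 / 1400 = 0.00354.

i ≈ 0.00354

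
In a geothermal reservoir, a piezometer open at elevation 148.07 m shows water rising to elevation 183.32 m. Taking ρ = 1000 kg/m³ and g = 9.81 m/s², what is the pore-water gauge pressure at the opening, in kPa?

P ≈ 346 kPa

Pressure head ψ = h − z = 183.32 − 148.07 = 35.25 m.
P = ρgψ = 1000 × 9.81 × 35.25 = 345802 Pa ≈ 346 kPa.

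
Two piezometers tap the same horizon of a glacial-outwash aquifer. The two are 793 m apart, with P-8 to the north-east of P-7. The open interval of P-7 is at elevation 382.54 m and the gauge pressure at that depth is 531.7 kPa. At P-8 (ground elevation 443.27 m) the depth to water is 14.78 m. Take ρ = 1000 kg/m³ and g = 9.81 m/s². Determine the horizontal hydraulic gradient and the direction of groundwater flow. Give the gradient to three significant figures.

Pressure head at P-7: ψ = P/(ρg) = 531.7×1000 / (1000 × 9.81) = 54.20 m.
Total head at P-7: h = z + ψ = 382.54 + 54.20 = 436.74 m.
Total head at P-8: h = 443.27 − 14.78 = 428.49 m.
Head difference: h(P-7) − h(P-8) = 436.74 − 428.49 = 8.25 m.
Hydraulic gradient: i = |Δh| / L = 8.25 / 793 = 0.0104.
Flow is from higher to lower head: from P-7 toward P-8, i.e. toward the north-east.

i ≈ 0.0104; groundwater flows toward the north-east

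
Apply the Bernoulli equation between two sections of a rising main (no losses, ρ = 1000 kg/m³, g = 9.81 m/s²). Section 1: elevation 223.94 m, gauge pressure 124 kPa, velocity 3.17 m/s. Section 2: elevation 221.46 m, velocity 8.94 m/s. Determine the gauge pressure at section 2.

Pressure head at 1: ψ₁ = P₁/(ρg) = 124×1000 / (1000 × 9.81) = 12.64 m.
Velocity heads: v₁²/2g = 3.17²/19.62 = 0.512 m; v₂²/2g = 8.94²/19.62 = 4.074 m.
Total head H = z₁ + ψ₁ + v₁²/2g = 223.94 + 12.64 + 0.512 = 237.09 m.
ψ₂ = H − z₂ − v₂²/2g = 237.09 − 221.46 − 4.074 = 11.56 m.
P₂ = ρgψ₂ = 1000 × 9.81 × 11.56 ≈ 113 kPa.

P₂ ≈ 113 kPa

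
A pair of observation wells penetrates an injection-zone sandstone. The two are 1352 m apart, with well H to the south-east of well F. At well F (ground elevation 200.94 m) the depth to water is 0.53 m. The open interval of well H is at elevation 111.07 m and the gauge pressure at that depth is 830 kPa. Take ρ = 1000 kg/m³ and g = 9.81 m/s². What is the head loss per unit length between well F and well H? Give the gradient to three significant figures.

Total head at well F: h = 200.94 − 0.53 = 200.41 m.
Pressure head at well H: ψ = P/(ρg) = 830×1000 / (1000 × 9.81) = 84.61 m.
Total head at well H: h = z + ψ = 111.07 + 84.61 = 195.68 m.
Head difference: h(well F) − h(well H) = 200.41 − 195.68 = 4.73 m.
Hydraulic gradient: i = |Δh| / L = 4.73 / 1352 = 0.00350.

i ≈ 0.00350 m/m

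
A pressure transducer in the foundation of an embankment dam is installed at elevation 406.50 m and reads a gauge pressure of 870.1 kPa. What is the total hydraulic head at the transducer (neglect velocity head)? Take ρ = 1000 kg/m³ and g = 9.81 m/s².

h ≈ 495.20 m

ψ = P/(ρg) = 870.1×1000 / (1000 × 9.81) = 88.70 m.
h = z + ψ = 406.50 + 88.70 = 495.20 m.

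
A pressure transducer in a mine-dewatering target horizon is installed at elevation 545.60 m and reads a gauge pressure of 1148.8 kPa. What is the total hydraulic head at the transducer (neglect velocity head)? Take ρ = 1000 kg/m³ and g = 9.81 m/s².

ψ = P/(ρg) = 1148.8×1000 / (1000 × 9.81) = 117.10 m.
h = z + ψ = 545.60 + 117.10 = 662.70 m.

h ≈ 662.70 m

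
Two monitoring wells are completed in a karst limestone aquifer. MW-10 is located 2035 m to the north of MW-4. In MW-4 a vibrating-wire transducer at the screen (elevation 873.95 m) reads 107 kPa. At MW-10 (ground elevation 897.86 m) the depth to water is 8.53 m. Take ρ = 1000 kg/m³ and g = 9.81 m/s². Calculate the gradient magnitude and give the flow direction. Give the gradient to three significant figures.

Pressure head at MW-4: ψ = P/(ρg) = 107×1000 / (1000 × 9.81) = 10.91 m.
Total head at MW-4: h = z + ψ = 873.95 + 10.91 = 884.86 m.
Total head at MW-10: h = 897.86 − 8.53 = 889.33 m.
Head difference: h(MW-4) − h(MW-10) = 884.86 − 889.33 = -4.47 m.
Hydraulic gradient: i = |Δh| / L = 4.47 / 2035 = 0.00220.
Flow is from higher to lower head: from MW-10 toward MW-4, i.e. toward the south.

i ≈ 0.00220; groundwater flows toward the south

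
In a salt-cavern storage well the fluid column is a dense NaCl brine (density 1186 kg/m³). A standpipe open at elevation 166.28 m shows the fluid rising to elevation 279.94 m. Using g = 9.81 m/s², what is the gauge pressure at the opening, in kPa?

Pressure head ψ = h − z = 279.94 − 166.28 = 113.66 m.
P = ρgψ = 1186 × 9.81 × 113.66 = 1322395 Pa ≈ 1320 kPa.

P ≈ 1320 kPa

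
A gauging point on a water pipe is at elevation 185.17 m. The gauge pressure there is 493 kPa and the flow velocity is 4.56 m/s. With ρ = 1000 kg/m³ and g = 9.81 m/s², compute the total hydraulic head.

Pressure head ψ = P/(ρg) = 493×1000 / (1000 × 9.81) = 50.25 m.
Velocity head = v²/(2g) = 4.56² / (2 × 9.81) = 1.060 m.
h = z + ψ + v²/(2g) = 185.17 + 50.25 + 1.060 = 236.48 m.

h ≈ 236.48 m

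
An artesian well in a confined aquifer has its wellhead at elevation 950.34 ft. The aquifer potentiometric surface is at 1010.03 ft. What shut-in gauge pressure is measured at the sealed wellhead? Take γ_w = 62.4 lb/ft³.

P ≈ 25.9 psi

Head above the cap: Δh = 1010.03 − 950.34 = 59.69 ft.
P = γΔh/144 = 62.4 × 59.69 / 144 = 25.9 psi.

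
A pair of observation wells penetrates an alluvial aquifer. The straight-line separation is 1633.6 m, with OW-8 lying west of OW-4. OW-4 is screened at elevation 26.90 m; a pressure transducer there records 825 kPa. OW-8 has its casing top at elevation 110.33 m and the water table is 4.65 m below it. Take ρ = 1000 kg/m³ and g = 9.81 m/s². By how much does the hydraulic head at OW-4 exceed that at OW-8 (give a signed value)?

Pressure head at OW-4: ψ = P/(ρg) = 825×1000 / (1000 × 9.81) = 84.10 m.
Total head at OW-4: h = z + ψ = 26.90 + 84.10 = 111.00 m.
Total head at OW-8: h = 110.33 − 4.65 = 105.68 m.
Head difference: h(OW-4) − h(OW-8) = 111.00 − 105.68 = 5.32 m.

Δh ≈ 5.32 m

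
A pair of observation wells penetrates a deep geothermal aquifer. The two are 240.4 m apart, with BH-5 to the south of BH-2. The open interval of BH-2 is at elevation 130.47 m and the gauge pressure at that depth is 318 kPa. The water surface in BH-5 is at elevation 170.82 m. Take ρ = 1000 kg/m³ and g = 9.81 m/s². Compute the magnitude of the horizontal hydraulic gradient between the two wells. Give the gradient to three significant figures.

i ≈ 0.0330

Pressure head at BH-2: ψ = P/(ρg) = 318×1000 / (1000 × 9.81) = 32.42 m.
Total head at BH-2: h = z + ψ = 130.47 + 32.42 = 162.89 m.
Total head at BH-5: h = 170.82 m (water level in the piezometer is the total head).
Head difference: h(BH-2) − h(BH-5) = 162.89 − 170.82 = -7.93 m.
Hydraulic gradient: i = |Δh| / L = 7.93 / 240.4 = 0.0330.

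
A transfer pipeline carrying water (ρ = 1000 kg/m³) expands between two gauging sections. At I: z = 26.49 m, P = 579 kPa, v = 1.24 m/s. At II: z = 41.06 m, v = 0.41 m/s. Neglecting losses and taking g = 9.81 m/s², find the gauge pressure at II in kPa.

P₂ ≈ 437 kPa

Pressure head at I: ψ₁ = P₁/(ρg) = 579×1000 / (1000 × 9.81) = 59.02 m.
Velocity heads: v₁²/2g = 1.24²/19.62 = 0.078 m; v₂²/2g = 0.41²/19.62 = 0.009 m.
Total head H = z₁ + ψ₁ + v₁²/2g = 26.49 + 59.02 + 0.078 = 85.59 m.
ψ₂ = H − z₂ − v₂²/2g = 85.59 − 41.06 − 0.009 = 44.52 m.
P₂ = ρgψ₂ = 1000 × 9.81 × 44.52 ≈ 437 kPa.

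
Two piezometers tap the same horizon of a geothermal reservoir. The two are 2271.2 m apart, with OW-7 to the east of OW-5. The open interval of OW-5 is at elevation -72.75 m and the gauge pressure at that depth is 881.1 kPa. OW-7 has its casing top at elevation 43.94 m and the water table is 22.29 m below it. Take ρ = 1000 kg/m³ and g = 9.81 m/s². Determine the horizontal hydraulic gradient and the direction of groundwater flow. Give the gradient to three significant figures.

i ≈ 0.00202; groundwater flows toward the west

Pressure head at OW-5: ψ = P/(ρg) = 881.1×1000 / (1000 × 9.81) = 89.82 m.
Total head at OW-5: h = z + ψ = -72.75 + 89.82 = 17.07 m.
Total head at OW-7: h = 43.94 − 22.29 = 21.65 m.
Head difference: h(OW-5) − h(OW-7) = 17.07 − 21.65 = -4.58 m.
Hydraulic gradient: i = |Δh| / L = 4.58 / 2271.2 = 0.00202.
Flow is from higher to lower head: from OW-7 toward OW-5, i.e. toward the west.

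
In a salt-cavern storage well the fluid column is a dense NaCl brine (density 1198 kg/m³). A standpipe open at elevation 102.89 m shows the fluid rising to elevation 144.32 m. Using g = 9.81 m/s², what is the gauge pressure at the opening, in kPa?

Pressure head ψ = h − z = 144.32 − 102.89 = 41.43 m.
P = ρgψ = 1198 × 9.81 × 41.43 = 486901 Pa ≈ 487 kPa.

P ≈ 487 kPa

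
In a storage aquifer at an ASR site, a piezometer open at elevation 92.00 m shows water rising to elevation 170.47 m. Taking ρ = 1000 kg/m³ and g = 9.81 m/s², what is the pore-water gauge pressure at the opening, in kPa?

P ≈ 770 kPa

Pressure head ψ = h − z = 170.47 − 92.00 = 78.47 m.
P = ρgψ = 1000 × 9.81 × 78.47 = 769791 Pa ≈ 770 kPa.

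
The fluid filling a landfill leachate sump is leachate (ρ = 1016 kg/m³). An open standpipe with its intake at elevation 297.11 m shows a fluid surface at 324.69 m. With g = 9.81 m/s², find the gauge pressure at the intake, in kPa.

Pressure head ψ = h − z = 324.69 − 297.11 = 27.58 m.
P = ρgψ = 1016 × 9.81 × 27.58 = 274889 Pa ≈ 275 kPa.

P ≈ 275 kPa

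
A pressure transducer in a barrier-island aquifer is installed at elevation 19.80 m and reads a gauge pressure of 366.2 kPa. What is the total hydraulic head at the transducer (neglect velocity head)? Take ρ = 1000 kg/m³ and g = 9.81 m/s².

h ≈ 57.13 m

ψ = P/(ρg) = 366.2×1000 / (1000 × 9.81) = 37.33 m.
h = z + ψ = 19.80 + 37.33 = 57.13 m.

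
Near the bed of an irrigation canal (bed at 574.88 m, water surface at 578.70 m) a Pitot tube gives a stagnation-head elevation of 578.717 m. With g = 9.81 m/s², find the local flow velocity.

Near the bed, under hydrostatic conditions, the piezometric head (z + ψ) equals the free-surface elevation, 578.70 m.
Velocity head = total − piezometric = 578.717 − 578.70 = 0.017 m.
v = √(2g·h_v) = √(2 × 9.81 × 0.017) = 0.578 m/s.

v ≈ 0.578 m/s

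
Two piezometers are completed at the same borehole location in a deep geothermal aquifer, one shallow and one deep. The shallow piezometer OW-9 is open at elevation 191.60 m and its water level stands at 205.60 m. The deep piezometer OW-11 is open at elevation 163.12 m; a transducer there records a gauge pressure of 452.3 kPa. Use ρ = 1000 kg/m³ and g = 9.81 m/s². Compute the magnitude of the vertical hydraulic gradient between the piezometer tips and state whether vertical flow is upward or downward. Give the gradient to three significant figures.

|i_v| ≈ 0.127; vertical flow is upward

Total head at OW-9: h = 205.60 m (water level in the standpipe).
Pressure head at OW-11: ψ = P/(ρg) = 452.3×1000 / (1000 × 9.81) = 46.11 m.
Total head at OW-11: h = z + ψ = 163.12 + 46.11 = 209.23 m.
Δh = h(OW-9) − h(OW-11) = 205.60 − 209.23 = -3.63 m.
Vertical separation Δz = 191.60 − 163.12 = 28.48 m.
|i_v| = |Δh| / Δz = 3.63 / 28.48 = 0.127.
Head is higher in the deep piezometer, so vertical flow is upward (discharge condition).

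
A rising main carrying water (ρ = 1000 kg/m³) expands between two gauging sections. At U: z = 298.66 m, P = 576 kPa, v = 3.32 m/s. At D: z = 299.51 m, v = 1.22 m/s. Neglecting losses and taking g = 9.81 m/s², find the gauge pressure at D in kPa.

P₂ ≈ 572 kPa

Pressure head at U: ψ₁ = P₁/(ρg) = 576×1000 / (1000 × 9.81) = 58.72 m.
Velocity heads: v₁²/2g = 3.32²/19.62 = 0.562 m; v₂²/2g = 1.22²/19.62 = 0.076 m.
Total head H = z₁ + ψ₁ + v₁²/2g = 298.66 + 58.72 + 0.562 = 357.94 m.
ψ₂ = H − z₂ − v₂²/2g = 357.94 − 299.51 − 0.076 = 58.35 m.
P₂ = ρgψ₂ = 1000 × 9.81 × 58.35 ≈ 572 kPa.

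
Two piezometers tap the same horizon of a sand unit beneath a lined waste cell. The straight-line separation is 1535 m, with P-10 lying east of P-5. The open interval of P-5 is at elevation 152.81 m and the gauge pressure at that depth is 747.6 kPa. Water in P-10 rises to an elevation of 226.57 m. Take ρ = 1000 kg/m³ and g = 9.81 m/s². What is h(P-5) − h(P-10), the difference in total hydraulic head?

Δh ≈ 2.45 m

Pressure head at P-5: ψ = P/(ρg) = 747.6×1000 / (1000 × 9.81) = 76.21 m.
Total head at P-5: h = z + ψ = 152.81 + 76.21 = 229.02 m.
Total head at P-10: h = 226.57 m (water level in the piezometer is the total head).
Head difference: h(P-5) − h(P-10) = 229.02 − 226.57 = 2.45 m.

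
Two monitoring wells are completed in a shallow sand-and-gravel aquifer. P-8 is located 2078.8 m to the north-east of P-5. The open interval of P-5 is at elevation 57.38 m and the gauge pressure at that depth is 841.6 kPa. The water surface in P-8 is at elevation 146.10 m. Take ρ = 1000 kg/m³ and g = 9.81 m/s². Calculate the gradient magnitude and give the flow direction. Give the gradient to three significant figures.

i ≈ 0.00141; groundwater flows toward the south-west

Pressure head at P-5: ψ = P/(ρg) = 841.6×1000 / (1000 × 9.81) = 85.79 m.
Total head at P-5: h = z + ψ = 57.38 + 85.79 = 143.17 m.
Total head at P-8: h = 146.10 m (water level in the piezometer is the total head).
Head difference: h(P-5) − h(P-8) = 143.17 − 146.10 = -2.93 m.
Hydraulic gradient: i = |Δh| / L = 2.93 / 2078.8 = 0.00141.
Flow is from higher to lower head: from P-8 toward P-5, i.e. toward the south-west.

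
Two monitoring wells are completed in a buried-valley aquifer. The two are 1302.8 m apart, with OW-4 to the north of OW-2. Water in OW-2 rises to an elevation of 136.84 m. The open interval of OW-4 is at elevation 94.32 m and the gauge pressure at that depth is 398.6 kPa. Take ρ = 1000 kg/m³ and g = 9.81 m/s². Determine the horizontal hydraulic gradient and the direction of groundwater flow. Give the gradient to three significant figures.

i ≈ 0.00145; groundwater flows toward the north

Total head at OW-2: h = 136.84 m (water level in the piezometer is the total head).
Pressure head at OW-4: ψ = P/(ρg) = 398.6×1000 / (1000 × 9.81) = 40.63 m.
Total head at OW-4: h = z + ψ = 94.32 + 40.63 = 134.95 m.
Head difference: h(OW-2) − h(OW-4) = 136.84 − 134.95 = 1.89 m.
Hydraulic gradient: i = |Δh| / L = 1.89 / 1302.8 = 0.00145.
Flow is from higher to lower head: from OW-2 toward OW-4, i.e. toward the north.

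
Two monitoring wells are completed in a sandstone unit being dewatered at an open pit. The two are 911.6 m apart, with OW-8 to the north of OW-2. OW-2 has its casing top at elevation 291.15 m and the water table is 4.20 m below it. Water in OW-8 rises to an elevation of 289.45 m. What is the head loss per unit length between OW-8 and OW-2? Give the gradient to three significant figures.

i ≈ 0.00274 m/m

Total head at OW-2: h = 291.15 − 4.20 = 286.95 m.
Total head at OW-8: h = 289.45 m (water level in the piezometer is the total head).
Head difference: h(OW-2) − h(OW-8) = 286.95 − 289.45 = -2.50 m.
Hydraulic gradient: i = |Δh| / L = 2.50 / 911.6 = 0.00274.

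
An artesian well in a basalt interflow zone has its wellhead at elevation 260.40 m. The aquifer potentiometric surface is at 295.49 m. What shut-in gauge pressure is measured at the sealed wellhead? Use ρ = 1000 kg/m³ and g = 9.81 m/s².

P ≈ 344 kPa

Head above the cap: Δh = 295.49 − 260.40 = 35.09 m.
P = ρgΔh = 1000 × 9.81 × 35.09 = 344233 Pa ≈ 344 kPa.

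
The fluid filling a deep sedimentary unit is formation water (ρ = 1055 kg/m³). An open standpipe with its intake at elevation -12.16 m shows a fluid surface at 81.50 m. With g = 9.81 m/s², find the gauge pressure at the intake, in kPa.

Pressure head ψ = h − z = 81.50 − (-12.16) = 93.66 m.
P = ρgψ = 1055 × 9.81 × 93.66 = 969339 Pa ≈ 969 kPa.

P ≈ 969 kPa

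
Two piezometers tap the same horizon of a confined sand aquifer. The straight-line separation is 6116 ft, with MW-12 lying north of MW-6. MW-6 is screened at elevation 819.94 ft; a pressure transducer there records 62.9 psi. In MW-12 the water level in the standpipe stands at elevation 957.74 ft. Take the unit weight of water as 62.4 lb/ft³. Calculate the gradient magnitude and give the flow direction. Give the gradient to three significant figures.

i ≈ 0.00120; groundwater flows toward the north

Pressure head at MW-6: ψ = 144·P/γ = 144 × 62.9 / 62.4 = 145.15 ft.
Total head at MW-6: h = z + ψ = 819.94 + 145.15 = 965.09 ft.
Total head at MW-12: h = 957.74 ft (water level in the piezometer is the total head).
Head difference: h(MW-6) − h(MW-12) = 965.09 − 957.74 = 7.35 ft.
Hydraulic gradient: i = |Δh| / L = 7.35 / 6116 = 0.00120.
Flow is from higher to lower head: from MW-6 toward MW-12, i.e. toward the north.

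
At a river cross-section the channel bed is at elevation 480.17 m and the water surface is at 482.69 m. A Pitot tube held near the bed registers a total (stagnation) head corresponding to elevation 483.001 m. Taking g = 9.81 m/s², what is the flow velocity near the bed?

v ≈ 2.47 m/s

Near the bed, under hydrostatic conditions, the piezometric head (z + ψ) equals the free-surface elevation, 482.69 m.
Velocity head = total − piezometric = 483.001 − 482.69 = 0.311 m.
v = √(2g·h_v) = √(2 × 9.81 × 0.311) = 2.47 m/s.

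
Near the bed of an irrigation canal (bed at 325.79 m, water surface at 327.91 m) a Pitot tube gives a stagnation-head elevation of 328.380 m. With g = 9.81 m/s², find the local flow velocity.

v ≈ 3.04 m/s

Near the bed, under hydrostatic conditions, the piezometric head (z + ψ) equals the free-surface elevation, 327.91 m.
Velocity head = total − piezometric = 328.380 − 327.91 = 0.470 m.
v = √(2g·h_v) = √(2 × 9.81 × 0.470) = 3.04 m/s.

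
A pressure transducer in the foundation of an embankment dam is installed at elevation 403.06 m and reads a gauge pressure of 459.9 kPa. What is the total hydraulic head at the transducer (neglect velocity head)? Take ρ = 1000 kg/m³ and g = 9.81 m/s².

ψ = P/(ρg) = 459.9×1000 / (1000 × 9.81) = 46.88 m.
h = z + ψ = 403.06 + 46.88 = 449.94 m.

h ≈ 449.94 m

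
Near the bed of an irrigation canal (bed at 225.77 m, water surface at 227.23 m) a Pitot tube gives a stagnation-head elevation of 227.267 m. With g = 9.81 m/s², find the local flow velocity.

Near the bed, under hydrostatic conditions, the piezometric head (z + ψ) equals the free-surface elevation, 227.23 m.
Velocity head = total − piezometric = 227.267 − 227.23 = 0.037 m.
v = √(2g·h_v) = √(2 × 9.81 × 0.037) = 0.852 m/s.

v ≈ 0.852 m/s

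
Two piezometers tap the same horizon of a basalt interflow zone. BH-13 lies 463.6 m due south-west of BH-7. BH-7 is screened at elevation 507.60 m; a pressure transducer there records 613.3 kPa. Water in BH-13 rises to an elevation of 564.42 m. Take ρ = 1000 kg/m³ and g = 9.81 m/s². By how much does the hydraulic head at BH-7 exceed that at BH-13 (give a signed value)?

Pressure head at BH-7: ψ = P/(ρg) = 613.3×1000 / (1000 × 9.81) = 62.52 m.
Total head at BH-7: h = z + ψ = 507.60 + 62.52 = 570.12 m.
Total head at BH-13: h = 564.42 m (water level in the piezometer is the total head).
Head difference: h(BH-7) − h(BH-13) = 570.12 − 564.42 = 5.70 m.

Δh ≈ 5.70 m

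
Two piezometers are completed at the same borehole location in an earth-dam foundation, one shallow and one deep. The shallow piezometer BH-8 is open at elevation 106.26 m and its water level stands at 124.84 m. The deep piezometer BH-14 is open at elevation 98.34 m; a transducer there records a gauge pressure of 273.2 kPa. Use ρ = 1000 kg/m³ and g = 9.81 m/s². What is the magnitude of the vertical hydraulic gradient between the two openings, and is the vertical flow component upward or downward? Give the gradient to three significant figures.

Total head at BH-8: h = 124.84 m (water level in the standpipe).
Pressure head at BH-14: ψ = P/(ρg) = 273.2×1000 / (1000 × 9.81) = 27.85 m.
Total head at BH-14: h = z + ψ = 98.34 + 27.85 = 126.19 m.
Δh = h(BH-8) − h(BH-14) = 124.84 − 126.19 = -1.35 m.
Vertical separation Δz = 106.26 − 98.34 = 7.92 m.
|i_v| = |Δh| / Δz = 1.35 / 7.92 = 0.170.
Head is higher in the deep piezometer, so vertical flow is upward (discharge condition).

|i_v| ≈ 0.170; vertical flow is upward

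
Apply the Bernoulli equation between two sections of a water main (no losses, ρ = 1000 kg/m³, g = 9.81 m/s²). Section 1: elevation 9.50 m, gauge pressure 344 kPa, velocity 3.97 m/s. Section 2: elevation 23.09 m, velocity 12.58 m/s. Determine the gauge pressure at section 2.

Pressure head at 1: ψ₁ = P₁/(ρg) = 344×1000 / (1000 × 9.81) = 35.07 m.
Velocity heads: v₁²/2g = 3.97²/19.62 = 0.803 m; v₂²/2g = 12.58²/19.62 = 8.066 m.
Total head H = z₁ + ψ₁ + v₁²/2g = 9.50 + 35.07 + 0.803 = 45.37 m.
ψ₂ = H − z₂ − v₂²/2g = 45.37 − 23.09 − 8.066 = 14.21 m.
P₂ = ρgψ₂ = 1000 × 9.81 × 14.21 ≈ 139 kPa.

P₂ ≈ 139 kPa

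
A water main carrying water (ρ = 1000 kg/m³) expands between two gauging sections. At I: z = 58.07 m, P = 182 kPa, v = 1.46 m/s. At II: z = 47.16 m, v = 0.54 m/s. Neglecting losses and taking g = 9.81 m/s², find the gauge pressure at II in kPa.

Pressure head at I: ψ₁ = P₁/(ρg) = 182×1000 / (1000 × 9.81) = 18.55 m.
Velocity heads: v₁²/2g = 1.46²/19.62 = 0.109 m; v₂²/2g = 0.54²/19.62 = 0.015 m.
Total head H = z₁ + ψ₁ + v₁²/2g = 58.07 + 18.55 + 0.109 = 76.73 m.
ψ₂ = H − z₂ − v₂²/2g = 76.73 − 47.16 − 0.015 = 29.56 m.
P₂ = ρgψ₂ = 1000 × 9.81 × 29.56 ≈ 290 kPa.

P₂ ≈ 290 kPa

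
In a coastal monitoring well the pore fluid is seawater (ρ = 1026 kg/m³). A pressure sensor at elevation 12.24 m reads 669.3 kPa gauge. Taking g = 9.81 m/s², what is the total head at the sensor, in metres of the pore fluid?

ψ = P/(ρg) = 669.3×1000 / (1026 × 9.81) = 66.50 m.
h = z + ψ = 12.24 + 66.50 = 78.74 m.

h ≈ 78.74 m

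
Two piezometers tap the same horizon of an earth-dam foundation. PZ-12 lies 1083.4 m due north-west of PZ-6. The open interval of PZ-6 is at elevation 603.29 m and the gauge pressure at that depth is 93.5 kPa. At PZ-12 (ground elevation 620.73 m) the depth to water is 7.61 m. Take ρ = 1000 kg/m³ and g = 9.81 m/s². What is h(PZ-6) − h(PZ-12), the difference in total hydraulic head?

Δh ≈ -0.30 m

Pressure head at PZ-6: ψ = P/(ρg) = 93.5×1000 / (1000 × 9.81) = 9.53 m.
Total head at PZ-6: h = z + ψ = 603.29 + 9.53 = 612.82 m.
Total head at PZ-12: h = 620.73 − 7.61 = 613.12 m.
Head difference: h(PZ-6) − h(PZ-12) = 612.82 − 613.12 = -0.30 m.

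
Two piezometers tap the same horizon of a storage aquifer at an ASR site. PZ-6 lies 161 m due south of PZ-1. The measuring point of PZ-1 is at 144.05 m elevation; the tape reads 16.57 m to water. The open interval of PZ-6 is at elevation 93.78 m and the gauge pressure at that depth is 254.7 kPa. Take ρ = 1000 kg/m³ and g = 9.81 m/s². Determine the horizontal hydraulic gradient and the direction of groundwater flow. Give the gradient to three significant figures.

i ≈ 0.0481; groundwater flows toward the south

Total head at PZ-1: h = 144.05 − 16.57 = 127.48 m.
Pressure head at PZ-6: ψ = P/(ρg) = 254.7×1000 / (1000 × 9.81) = 25.96 m.
Total head at PZ-6: h = z + ψ = 93.78 + 25.96 = 119.74 m.
Head difference: h(PZ-1) − h(PZ-6) = 127.48 − 119.74 = 7.74 m.
Hydraulic gradient: i = |Δh| / L = 7.74 / 161 = 0.0481.
Flow is from higher to lower head: from PZ-1 toward PZ-6, i.e. toward the south.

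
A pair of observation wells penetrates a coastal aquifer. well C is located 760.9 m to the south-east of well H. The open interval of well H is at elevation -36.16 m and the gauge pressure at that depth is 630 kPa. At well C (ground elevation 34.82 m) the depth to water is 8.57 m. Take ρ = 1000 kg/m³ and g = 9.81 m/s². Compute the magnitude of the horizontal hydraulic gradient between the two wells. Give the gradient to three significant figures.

Pressure head at well H: ψ = P/(ρg) = 630×1000 / (1000 × 9.81) = 64.22 m.
Total head at well H: h = z + ψ = -36.16 + 64.22 = 28.06 m.
Total head at well C: h = 34.82 − 8.57 = 26.25 m.
Head difference: h(well H) − h(well C) = 28.06 − 26.25 = 1.81 m.
Hydraulic gradient: i = |Δh| / L = 1.81 / 760.9 = 0.00238.

i ≈ 0.00238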